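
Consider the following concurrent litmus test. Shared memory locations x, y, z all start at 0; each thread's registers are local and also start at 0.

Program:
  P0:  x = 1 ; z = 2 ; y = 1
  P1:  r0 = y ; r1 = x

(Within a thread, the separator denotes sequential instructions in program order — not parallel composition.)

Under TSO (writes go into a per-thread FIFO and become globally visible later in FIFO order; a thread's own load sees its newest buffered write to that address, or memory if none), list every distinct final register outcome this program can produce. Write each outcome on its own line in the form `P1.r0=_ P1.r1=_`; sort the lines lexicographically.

P1.r0=0 P1.r1=0
P1.r0=0 P1.r1=1
P1.r0=1 P1.r1=1

outcome vector order: (P1.r0,P1.r1)
|TSO outcomes| = 3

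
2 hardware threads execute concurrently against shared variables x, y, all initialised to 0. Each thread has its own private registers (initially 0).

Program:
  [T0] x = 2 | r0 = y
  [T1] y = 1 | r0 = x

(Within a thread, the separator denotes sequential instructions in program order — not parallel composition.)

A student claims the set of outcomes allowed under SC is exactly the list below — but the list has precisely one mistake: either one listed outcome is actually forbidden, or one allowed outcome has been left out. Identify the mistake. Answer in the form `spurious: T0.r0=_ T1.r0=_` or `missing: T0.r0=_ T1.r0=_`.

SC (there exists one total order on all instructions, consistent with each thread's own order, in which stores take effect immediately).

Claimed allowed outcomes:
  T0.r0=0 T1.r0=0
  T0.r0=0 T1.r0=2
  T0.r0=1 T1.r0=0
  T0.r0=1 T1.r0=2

spurious: T0.r0=0 T1.r0=0

outcome vector order: (T0.r0,T1.r0)
under SC → <0 2>, <1 0>, <1 2>
claimed∖SC = {<0 0>}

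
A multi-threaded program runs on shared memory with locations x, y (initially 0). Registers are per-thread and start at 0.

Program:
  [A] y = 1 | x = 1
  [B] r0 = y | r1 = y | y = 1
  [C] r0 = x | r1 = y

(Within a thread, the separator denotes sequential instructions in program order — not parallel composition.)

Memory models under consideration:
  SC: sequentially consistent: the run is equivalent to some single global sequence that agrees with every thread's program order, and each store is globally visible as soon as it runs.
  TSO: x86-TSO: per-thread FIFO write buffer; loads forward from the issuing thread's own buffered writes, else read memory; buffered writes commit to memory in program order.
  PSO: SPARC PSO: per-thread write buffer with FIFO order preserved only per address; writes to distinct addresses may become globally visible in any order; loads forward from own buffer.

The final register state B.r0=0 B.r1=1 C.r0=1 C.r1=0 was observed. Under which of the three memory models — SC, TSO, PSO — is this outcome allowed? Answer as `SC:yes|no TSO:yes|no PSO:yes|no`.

outcome vector order: (B.r0,B.r1,C.r0,C.r1)
SC (9): 0000; 0001; 0011; 0100; 0101; 0111; 1100; 1101; 1111
TSO (9): 0000; 0001; 0011; 0100; 0101; 0111; 1100; 1101; 1111
PSO (12): 0000; 0001; 0010; 0011; 0100; 0101; 0110; 0111; 1100; 1101; 1110; 1111
target 0110 ∈ {PSO}

SC:no TSO:no PSO:yes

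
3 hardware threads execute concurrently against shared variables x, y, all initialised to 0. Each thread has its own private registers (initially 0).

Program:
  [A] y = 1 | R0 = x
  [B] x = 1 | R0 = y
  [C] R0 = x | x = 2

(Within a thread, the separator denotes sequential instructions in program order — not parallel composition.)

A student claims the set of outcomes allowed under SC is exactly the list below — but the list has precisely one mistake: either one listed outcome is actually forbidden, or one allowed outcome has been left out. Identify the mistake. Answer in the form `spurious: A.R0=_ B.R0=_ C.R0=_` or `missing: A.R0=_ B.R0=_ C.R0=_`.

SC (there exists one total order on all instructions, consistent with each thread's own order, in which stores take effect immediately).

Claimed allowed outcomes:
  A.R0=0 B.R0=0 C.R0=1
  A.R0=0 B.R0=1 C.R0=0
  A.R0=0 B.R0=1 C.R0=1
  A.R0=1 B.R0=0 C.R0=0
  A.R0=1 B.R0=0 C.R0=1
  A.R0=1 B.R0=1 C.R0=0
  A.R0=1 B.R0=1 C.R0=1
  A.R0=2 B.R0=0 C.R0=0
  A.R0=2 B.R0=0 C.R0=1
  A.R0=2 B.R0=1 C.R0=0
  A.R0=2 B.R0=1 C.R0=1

spurious: A.R0=0 B.R0=0 C.R0=1

outcome vector order: (A.R0,B.R0,C.R0)
SC (10): (0,1,0); (0,1,1); (1,0,0); (1,0,1); (1,1,0); (1,1,1); (2,0,0); (2,0,1); (2,1,0); (2,1,1)
claimed∖SC = {(0,0,1)}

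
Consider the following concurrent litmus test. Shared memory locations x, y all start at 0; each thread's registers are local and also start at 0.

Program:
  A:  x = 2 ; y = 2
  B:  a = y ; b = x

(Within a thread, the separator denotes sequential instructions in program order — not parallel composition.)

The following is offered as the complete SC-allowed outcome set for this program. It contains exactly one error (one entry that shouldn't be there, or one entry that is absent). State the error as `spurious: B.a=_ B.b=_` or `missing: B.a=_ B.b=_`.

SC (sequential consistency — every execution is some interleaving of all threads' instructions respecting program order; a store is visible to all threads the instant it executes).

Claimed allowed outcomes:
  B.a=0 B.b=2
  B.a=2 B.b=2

outcome vector order: (B.a,B.b)
[SC] allowed = {00, 02, 22}
SC∖claimed = {00}

missing: B.a=0 B.b=0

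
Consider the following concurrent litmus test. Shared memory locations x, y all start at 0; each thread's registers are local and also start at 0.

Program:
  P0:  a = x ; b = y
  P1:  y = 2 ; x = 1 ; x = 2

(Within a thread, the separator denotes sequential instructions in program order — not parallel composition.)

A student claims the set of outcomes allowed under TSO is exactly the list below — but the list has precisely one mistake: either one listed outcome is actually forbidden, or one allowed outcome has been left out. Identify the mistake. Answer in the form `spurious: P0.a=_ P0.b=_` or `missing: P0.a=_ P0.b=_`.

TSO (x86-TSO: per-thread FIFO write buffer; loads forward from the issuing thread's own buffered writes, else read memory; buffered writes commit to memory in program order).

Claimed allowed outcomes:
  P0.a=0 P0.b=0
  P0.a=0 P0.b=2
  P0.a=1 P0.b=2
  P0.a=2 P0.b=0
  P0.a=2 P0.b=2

spurious: P0.a=2 P0.b=0

outcome vector order: (P0.a,P0.b)
under TSO → (0,0) (0,2) (1,2) (2,2)
claimed∖TSO = {(2,0)}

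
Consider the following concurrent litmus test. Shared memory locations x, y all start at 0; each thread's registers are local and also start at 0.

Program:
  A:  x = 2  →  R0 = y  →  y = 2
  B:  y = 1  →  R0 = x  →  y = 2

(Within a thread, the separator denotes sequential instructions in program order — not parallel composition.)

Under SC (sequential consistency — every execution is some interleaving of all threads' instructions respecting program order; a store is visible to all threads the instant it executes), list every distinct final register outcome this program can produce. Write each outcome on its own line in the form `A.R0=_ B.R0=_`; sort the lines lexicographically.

outcome vector order: (A.R0,B.R0)
|SC outcomes| = 5

A.R0=0 B.R0=2
A.R0=1 B.R0=0
A.R0=1 B.R0=2
A.R0=2 B.R0=0
A.R0=2 B.R0=2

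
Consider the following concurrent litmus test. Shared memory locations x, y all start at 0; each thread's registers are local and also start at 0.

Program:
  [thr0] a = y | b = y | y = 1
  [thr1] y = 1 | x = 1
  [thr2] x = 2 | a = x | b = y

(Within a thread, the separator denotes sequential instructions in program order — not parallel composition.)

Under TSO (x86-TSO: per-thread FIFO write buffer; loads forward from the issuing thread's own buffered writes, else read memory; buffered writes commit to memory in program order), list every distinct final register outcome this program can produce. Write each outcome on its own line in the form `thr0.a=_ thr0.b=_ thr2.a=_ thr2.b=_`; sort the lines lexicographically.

outcome vector order: (thr0.a,thr0.b,thr2.a,thr2.b)
|TSO outcomes| = 9

thr0.a=0 thr0.b=0 thr2.a=1 thr2.b=1
thr0.a=0 thr0.b=0 thr2.a=2 thr2.b=0
thr0.a=0 thr0.b=0 thr2.a=2 thr2.b=1
thr0.a=0 thr0.b=1 thr2.a=1 thr2.b=1
thr0.a=0 thr0.b=1 thr2.a=2 thr2.b=0
thr0.a=0 thr0.b=1 thr2.a=2 thr2.b=1
thr0.a=1 thr0.b=1 thr2.a=1 thr2.b=1
thr0.a=1 thr0.b=1 thr2.a=2 thr2.b=0
thr0.a=1 thr0.b=1 thr2.a=2 thr2.b=1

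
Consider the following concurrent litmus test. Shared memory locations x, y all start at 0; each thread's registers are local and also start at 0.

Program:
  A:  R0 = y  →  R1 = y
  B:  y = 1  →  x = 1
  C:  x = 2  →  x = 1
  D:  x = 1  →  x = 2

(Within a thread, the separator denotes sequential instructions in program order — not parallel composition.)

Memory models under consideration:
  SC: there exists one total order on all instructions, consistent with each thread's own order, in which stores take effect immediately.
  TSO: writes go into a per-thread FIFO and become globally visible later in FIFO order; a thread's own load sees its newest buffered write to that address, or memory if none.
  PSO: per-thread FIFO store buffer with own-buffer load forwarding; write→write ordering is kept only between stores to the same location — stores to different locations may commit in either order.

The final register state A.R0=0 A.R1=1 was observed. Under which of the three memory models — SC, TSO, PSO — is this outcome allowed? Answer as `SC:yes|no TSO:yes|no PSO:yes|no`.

SC:yes TSO:yes PSO:yes

outcome vector order: (A.R0,A.R1)
[SC] allowed = {0/0, 0/1, 1/1}
[TSO] allowed = {0/0, 0/1, 1/1}
[PSO] allowed = {0/0, 0/1, 1/1}
target 0/1 ∈ {SC,TSO,PSO}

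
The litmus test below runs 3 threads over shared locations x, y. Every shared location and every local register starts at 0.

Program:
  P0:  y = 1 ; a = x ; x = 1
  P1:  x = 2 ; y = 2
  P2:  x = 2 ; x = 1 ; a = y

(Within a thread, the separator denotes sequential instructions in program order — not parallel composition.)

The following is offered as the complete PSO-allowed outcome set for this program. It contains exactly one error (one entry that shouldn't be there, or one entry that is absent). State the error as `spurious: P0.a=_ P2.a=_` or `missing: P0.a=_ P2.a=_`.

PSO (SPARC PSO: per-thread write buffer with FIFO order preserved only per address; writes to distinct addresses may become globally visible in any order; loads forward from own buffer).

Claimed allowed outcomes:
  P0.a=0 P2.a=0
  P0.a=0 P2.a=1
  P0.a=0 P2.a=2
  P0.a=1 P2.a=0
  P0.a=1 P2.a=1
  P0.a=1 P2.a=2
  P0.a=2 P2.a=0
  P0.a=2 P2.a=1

missing: P0.a=2 P2.a=2

outcome vector order: (P0.a,P2.a)
PSO (9): 00 01 02 10 11 12 20 21 22
PSO∖claimed = {22}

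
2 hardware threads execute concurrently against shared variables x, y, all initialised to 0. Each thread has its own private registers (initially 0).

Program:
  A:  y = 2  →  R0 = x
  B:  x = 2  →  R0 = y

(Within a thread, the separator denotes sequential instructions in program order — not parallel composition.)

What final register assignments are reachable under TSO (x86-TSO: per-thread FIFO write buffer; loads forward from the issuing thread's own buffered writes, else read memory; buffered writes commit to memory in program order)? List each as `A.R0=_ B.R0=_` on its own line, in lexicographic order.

A.R0=0 B.R0=0
A.R0=0 B.R0=2
A.R0=2 B.R0=0
A.R0=2 B.R0=2

outcome vector order: (A.R0,B.R0)
|TSO outcomes| = 4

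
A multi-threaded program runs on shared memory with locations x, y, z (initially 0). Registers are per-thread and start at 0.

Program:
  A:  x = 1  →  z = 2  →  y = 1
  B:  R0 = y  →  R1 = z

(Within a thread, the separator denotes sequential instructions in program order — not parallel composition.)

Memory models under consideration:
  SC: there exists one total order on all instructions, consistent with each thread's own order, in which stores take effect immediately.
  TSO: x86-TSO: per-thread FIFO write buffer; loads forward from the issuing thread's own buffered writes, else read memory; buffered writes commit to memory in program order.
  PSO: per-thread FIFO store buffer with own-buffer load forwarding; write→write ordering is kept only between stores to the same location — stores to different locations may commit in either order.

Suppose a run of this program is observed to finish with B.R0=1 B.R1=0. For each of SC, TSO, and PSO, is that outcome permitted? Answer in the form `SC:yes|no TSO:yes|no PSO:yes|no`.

outcome vector order: (B.R0,B.R1)
SC: 3 outcomes — {0/0; 0/2; 1/2}
TSO: 3 outcomes — {0/0; 0/2; 1/2}
PSO: 4 outcomes — {0/0; 0/2; 1/0; 1/2}
target 1/0 ∈ {PSO}

SC:no TSO:no PSO:yes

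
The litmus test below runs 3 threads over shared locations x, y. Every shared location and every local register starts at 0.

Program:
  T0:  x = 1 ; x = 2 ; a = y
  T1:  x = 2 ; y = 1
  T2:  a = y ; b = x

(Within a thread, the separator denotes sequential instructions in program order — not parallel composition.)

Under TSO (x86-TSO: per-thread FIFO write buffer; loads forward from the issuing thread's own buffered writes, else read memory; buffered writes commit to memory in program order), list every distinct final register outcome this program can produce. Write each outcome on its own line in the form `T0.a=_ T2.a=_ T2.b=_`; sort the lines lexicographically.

outcome vector order: (T0.a,T2.a,T2.b)
|TSO outcomes| = 10

T0.a=0 T2.a=0 T2.b=0
T0.a=0 T2.a=0 T2.b=1
T0.a=0 T2.a=0 T2.b=2
T0.a=0 T2.a=1 T2.b=1
T0.a=0 T2.a=1 T2.b=2
T0.a=1 T2.a=0 T2.b=0
T0.a=1 T2.a=0 T2.b=1
T0.a=1 T2.a=0 T2.b=2
T0.a=1 T2.a=1 T2.b=1
T0.a=1 T2.a=1 T2.b=2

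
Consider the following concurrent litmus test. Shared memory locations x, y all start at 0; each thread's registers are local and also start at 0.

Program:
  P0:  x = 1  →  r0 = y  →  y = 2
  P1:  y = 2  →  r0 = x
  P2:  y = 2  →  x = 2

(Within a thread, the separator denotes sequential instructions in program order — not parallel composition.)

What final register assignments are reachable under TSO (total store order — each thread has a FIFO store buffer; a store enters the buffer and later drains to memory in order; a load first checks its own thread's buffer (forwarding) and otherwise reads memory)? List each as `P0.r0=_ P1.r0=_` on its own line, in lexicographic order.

outcome vector order: (P0.r0,P1.r0)
|TSO outcomes| = 6

P0.r0=0 P1.r0=0
P0.r0=0 P1.r0=1
P0.r0=0 P1.r0=2
P0.r0=2 P1.r0=0
P0.r0=2 P1.r0=1
P0.r0=2 P1.r0=2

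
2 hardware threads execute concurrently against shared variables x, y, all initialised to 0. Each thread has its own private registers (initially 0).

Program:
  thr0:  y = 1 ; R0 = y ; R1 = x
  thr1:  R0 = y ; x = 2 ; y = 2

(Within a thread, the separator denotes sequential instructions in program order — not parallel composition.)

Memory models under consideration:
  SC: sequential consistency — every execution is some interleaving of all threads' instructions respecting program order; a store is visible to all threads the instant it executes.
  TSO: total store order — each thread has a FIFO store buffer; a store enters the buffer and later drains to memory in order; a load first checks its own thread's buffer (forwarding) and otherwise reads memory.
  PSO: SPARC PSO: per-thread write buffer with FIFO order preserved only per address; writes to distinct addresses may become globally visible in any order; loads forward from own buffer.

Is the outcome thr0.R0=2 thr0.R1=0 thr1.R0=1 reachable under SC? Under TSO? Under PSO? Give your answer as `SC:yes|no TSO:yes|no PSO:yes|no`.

SC:no TSO:no PSO:yes

outcome vector order: (thr0.R0,thr0.R1,thr1.R0)
under SC → <1 0 0>; <1 0 1>; <1 2 0>; <1 2 1>; <2 2 0>; <2 2 1>
under TSO → <1 0 0>; <1 0 1>; <1 2 0>; <1 2 1>; <2 2 0>; <2 2 1>
under PSO → <1 0 0>; <1 0 1>; <1 2 0>; <1 2 1>; <2 0 0>; <2 0 1>; <2 2 0>; <2 2 1>
target <2 0 1> ∈ {PSO}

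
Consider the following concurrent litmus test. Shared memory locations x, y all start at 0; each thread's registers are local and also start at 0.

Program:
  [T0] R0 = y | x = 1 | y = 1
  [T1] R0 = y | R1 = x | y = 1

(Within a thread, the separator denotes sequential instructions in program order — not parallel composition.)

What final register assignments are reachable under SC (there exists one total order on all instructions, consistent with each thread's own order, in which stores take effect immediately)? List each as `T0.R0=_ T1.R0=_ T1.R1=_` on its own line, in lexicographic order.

T0.R0=0 T1.R0=0 T1.R1=0
T0.R0=0 T1.R0=0 T1.R1=1
T0.R0=0 T1.R0=1 T1.R1=1
T0.R0=1 T1.R0=0 T1.R1=0

outcome vector order: (T0.R0,T1.R0,T1.R1)
|SC outcomes| = 4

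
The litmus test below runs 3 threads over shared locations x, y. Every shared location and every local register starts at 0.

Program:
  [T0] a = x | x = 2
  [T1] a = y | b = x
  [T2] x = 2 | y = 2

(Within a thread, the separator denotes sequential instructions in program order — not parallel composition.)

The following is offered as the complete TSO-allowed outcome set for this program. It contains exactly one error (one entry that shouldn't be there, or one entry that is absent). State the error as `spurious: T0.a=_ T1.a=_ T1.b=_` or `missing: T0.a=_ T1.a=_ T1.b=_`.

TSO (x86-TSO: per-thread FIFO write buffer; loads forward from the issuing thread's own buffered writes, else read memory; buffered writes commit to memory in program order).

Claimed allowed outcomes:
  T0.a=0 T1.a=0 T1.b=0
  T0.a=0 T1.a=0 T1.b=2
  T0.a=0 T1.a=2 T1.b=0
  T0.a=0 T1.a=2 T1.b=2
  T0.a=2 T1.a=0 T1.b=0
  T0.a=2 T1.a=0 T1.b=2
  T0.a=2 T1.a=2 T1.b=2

spurious: T0.a=0 T1.a=2 T1.b=0

outcome vector order: (T0.a,T1.a,T1.b)
[TSO] allowed = {(0,0,0), (0,0,2), (0,2,2), (2,0,0), (2,0,2), (2,2,2)}
claimed∖TSO = {(0,2,0)}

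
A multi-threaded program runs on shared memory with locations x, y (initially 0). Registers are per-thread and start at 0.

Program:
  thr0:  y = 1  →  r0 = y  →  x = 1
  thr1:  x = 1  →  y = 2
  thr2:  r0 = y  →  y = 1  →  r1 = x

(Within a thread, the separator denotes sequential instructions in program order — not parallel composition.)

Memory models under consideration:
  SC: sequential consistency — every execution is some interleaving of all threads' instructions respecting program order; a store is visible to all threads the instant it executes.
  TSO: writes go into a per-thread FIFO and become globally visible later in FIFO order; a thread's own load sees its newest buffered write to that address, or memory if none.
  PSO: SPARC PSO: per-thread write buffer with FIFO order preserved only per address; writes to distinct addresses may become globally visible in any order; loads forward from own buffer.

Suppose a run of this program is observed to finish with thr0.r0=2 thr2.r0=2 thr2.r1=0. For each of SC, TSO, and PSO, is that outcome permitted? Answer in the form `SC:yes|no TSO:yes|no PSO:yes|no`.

SC:no TSO:no PSO:yes

outcome vector order: (thr0.r0,thr2.r0,thr2.r1)
under SC → 100, 101, 110, 111, 121, 200, 201, 210, 211, 221
under TSO → 100, 101, 110, 111, 121, 200, 201, 210, 211, 221
under PSO → 100, 101, 110, 111, 120, 121, 200, 201, 210, 211, 220, 221
target 220 ∈ {PSO}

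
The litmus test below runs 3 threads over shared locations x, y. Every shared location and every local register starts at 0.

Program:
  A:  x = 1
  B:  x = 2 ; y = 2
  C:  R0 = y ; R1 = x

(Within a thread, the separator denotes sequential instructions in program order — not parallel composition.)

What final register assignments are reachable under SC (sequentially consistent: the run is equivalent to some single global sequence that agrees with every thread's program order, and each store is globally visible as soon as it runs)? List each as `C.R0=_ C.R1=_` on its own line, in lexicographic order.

outcome vector order: (C.R0,C.R1)
|SC outcomes| = 5

C.R0=0 C.R1=0
C.R0=0 C.R1=1
C.R0=0 C.R1=2
C.R0=2 C.R1=1
C.R0=2 C.R1=2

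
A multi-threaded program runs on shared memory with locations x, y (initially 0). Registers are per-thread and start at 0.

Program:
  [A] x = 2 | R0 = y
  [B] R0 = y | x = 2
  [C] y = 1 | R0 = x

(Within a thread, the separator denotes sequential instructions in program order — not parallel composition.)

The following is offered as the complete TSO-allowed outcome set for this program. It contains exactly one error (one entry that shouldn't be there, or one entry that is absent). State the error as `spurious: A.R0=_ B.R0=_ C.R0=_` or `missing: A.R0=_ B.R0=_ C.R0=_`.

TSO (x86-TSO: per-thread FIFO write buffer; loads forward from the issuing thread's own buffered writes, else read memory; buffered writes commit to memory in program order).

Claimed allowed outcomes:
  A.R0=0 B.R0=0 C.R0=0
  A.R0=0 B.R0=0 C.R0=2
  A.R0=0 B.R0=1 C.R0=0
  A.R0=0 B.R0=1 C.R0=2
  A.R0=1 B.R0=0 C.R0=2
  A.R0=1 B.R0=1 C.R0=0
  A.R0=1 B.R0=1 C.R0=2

missing: A.R0=1 B.R0=0 C.R0=0

outcome vector order: (A.R0,B.R0,C.R0)
[TSO] allowed = {000; 002; 010; 012; 100; 102; 110; 112}
TSO∖claimed = {100}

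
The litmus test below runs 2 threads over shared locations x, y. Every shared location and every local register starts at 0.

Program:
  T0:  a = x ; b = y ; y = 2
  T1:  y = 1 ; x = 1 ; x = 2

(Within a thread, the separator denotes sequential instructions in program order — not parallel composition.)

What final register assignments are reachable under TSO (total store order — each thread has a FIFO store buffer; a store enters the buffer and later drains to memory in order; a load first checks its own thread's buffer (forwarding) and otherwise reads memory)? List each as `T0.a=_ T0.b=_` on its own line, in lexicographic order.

outcome vector order: (T0.a,T0.b)
|TSO outcomes| = 4

T0.a=0 T0.b=0
T0.a=0 T0.b=1
T0.a=1 T0.b=1
T0.a=2 T0.b=1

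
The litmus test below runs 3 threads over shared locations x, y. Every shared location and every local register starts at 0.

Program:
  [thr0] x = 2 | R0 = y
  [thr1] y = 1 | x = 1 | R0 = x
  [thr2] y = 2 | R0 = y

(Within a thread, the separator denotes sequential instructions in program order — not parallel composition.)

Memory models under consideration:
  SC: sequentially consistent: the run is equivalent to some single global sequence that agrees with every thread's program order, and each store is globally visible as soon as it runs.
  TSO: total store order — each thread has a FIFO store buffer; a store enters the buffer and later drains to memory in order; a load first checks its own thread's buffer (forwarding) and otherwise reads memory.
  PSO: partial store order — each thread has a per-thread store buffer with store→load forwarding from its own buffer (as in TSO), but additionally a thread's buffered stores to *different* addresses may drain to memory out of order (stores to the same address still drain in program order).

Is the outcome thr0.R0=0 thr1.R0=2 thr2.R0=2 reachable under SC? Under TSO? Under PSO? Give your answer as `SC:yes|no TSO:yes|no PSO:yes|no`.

SC:no TSO:yes PSO:yes

outcome vector order: (thr0.R0,thr1.R0,thr2.R0)
under SC → <0 1 1>; <0 1 2>; <1 1 1>; <1 1 2>; <1 2 1>; <1 2 2>; <2 1 1>; <2 1 2>; <2 2 2>
under TSO → <0 1 1>; <0 1 2>; <0 2 1>; <0 2 2>; <1 1 1>; <1 1 2>; <1 2 1>; <1 2 2>; <2 1 1>; <2 1 2>; <2 2 1>; <2 2 2>
under PSO → <0 1 1>; <0 1 2>; <0 2 1>; <0 2 2>; <1 1 1>; <1 1 2>; <1 2 1>; <1 2 2>; <2 1 1>; <2 1 2>; <2 2 1>; <2 2 2>
target <0 2 2> ∈ {TSO,PSO}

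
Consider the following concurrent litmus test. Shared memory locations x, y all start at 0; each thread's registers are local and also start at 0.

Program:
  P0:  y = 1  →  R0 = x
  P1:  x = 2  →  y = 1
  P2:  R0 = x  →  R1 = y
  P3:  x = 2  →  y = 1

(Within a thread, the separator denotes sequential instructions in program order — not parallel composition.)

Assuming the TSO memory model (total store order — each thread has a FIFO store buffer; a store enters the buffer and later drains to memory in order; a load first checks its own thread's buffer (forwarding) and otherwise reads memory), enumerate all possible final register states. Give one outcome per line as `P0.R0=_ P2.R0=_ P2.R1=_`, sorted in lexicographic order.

P0.R0=0 P2.R0=0 P2.R1=0
P0.R0=0 P2.R0=0 P2.R1=1
P0.R0=0 P2.R0=2 P2.R1=0
P0.R0=0 P2.R0=2 P2.R1=1
P0.R0=2 P2.R0=0 P2.R1=0
P0.R0=2 P2.R0=0 P2.R1=1
P0.R0=2 P2.R0=2 P2.R1=0
P0.R0=2 P2.R0=2 P2.R1=1

outcome vector order: (P0.R0,P2.R0,P2.R1)
|TSO outcomes| = 8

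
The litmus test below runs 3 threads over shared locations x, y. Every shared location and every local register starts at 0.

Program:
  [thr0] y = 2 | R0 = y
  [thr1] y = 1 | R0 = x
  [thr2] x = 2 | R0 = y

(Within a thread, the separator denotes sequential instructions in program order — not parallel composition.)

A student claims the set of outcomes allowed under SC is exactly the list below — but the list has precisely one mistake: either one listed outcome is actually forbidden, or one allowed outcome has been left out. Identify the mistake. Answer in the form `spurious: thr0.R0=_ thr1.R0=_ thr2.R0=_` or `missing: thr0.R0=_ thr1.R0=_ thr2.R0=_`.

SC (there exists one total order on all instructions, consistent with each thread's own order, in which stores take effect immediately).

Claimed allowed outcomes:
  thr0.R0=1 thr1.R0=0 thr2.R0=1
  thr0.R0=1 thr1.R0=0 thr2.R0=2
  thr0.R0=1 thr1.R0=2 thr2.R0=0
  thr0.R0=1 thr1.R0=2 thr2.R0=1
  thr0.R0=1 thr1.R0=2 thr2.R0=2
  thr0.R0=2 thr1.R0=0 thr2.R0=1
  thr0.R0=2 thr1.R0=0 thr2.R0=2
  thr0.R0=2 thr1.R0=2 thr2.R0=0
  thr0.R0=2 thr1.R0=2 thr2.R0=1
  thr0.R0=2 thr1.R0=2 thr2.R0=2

spurious: thr0.R0=1 thr1.R0=0 thr2.R0=2

outcome vector order: (thr0.R0,thr1.R0,thr2.R0)
[SC] allowed = {<1 0 1>; <1 2 0>; <1 2 1>; <1 2 2>; <2 0 1>; <2 0 2>; <2 2 0>; <2 2 1>; <2 2 2>}
claimed∖SC = {<1 0 2>}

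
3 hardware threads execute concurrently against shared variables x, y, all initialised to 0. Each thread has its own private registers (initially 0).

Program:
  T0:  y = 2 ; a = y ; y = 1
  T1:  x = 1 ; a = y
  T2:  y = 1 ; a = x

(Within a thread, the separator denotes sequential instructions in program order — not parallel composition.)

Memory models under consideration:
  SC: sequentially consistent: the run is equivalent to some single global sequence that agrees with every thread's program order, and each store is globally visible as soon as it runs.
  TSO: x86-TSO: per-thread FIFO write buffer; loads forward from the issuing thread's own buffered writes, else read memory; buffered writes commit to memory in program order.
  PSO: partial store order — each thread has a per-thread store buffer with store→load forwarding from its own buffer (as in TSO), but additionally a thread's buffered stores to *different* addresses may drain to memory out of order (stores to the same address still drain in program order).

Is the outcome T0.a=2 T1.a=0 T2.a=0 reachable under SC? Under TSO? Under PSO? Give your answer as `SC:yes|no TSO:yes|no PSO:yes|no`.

outcome vector order: (T0.a,T1.a,T2.a)
SC (9): 1/0/1, 1/1/0, 1/1/1, 1/2/1, 2/0/1, 2/1/0, 2/1/1, 2/2/0, 2/2/1
TSO (12): 1/0/0, 1/0/1, 1/1/0, 1/1/1, 1/2/0, 1/2/1, 2/0/0, 2/0/1, 2/1/0, 2/1/1, 2/2/0, 2/2/1
PSO (12): 1/0/0, 1/0/1, 1/1/0, 1/1/1, 1/2/0, 1/2/1, 2/0/0, 2/0/1, 2/1/0, 2/1/1, 2/2/0, 2/2/1
target 2/0/0 ∈ {TSO,PSO}

SC:no TSO:yes PSO:yes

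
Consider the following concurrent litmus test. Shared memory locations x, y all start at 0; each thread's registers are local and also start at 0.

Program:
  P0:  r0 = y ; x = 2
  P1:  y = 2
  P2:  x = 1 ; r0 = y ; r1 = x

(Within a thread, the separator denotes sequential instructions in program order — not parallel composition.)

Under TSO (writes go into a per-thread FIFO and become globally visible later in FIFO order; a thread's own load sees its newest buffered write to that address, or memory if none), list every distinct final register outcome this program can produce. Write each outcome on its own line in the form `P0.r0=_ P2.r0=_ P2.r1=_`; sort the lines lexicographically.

outcome vector order: (P0.r0,P2.r0,P2.r1)
|TSO outcomes| = 8

P0.r0=0 P2.r0=0 P2.r1=1
P0.r0=0 P2.r0=0 P2.r1=2
P0.r0=0 P2.r0=2 P2.r1=1
P0.r0=0 P2.r0=2 P2.r1=2
P0.r0=2 P2.r0=0 P2.r1=1
P0.r0=2 P2.r0=0 P2.r1=2
P0.r0=2 P2.r0=2 P2.r1=1
P0.r0=2 P2.r0=2 P2.r1=2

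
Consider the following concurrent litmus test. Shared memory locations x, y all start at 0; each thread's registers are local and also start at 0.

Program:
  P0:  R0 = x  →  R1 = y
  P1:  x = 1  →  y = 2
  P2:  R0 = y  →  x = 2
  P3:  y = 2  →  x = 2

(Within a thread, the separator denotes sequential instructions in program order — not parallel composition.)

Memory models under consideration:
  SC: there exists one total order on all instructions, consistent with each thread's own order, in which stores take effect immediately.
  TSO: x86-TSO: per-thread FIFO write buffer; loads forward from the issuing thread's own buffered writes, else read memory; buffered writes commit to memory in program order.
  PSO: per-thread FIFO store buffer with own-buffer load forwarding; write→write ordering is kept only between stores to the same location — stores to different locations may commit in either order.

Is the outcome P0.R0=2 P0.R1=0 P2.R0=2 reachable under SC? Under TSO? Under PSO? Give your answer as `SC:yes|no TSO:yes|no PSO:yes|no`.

outcome vector order: (P0.R0,P0.R1,P2.R0)
SC: 11 outcomes — {(0,0,0); (0,0,2); (0,2,0); (0,2,2); (1,0,0); (1,0,2); (1,2,0); (1,2,2); (2,0,0); (2,2,0); (2,2,2)}
TSO: 11 outcomes — {(0,0,0); (0,0,2); (0,2,0); (0,2,2); (1,0,0); (1,0,2); (1,2,0); (1,2,2); (2,0,0); (2,2,0); (2,2,2)}
PSO: 12 outcomes — {(0,0,0); (0,0,2); (0,2,0); (0,2,2); (1,0,0); (1,0,2); (1,2,0); (1,2,2); (2,0,0); (2,0,2); (2,2,0); (2,2,2)}
target (2,0,2) ∈ {PSO}

SC:no TSO:no PSO:yes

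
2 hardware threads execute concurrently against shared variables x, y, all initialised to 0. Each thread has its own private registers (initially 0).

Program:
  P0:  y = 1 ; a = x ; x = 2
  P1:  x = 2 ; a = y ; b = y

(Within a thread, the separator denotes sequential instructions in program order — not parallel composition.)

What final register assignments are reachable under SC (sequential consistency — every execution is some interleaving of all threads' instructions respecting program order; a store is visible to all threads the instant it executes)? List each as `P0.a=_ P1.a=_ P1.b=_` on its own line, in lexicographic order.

outcome vector order: (P0.a,P1.a,P1.b)
|SC outcomes| = 4

P0.a=0 P1.a=1 P1.b=1
P0.a=2 P1.a=0 P1.b=0
P0.a=2 P1.a=0 P1.b=1
P0.a=2 P1.a=1 P1.b=1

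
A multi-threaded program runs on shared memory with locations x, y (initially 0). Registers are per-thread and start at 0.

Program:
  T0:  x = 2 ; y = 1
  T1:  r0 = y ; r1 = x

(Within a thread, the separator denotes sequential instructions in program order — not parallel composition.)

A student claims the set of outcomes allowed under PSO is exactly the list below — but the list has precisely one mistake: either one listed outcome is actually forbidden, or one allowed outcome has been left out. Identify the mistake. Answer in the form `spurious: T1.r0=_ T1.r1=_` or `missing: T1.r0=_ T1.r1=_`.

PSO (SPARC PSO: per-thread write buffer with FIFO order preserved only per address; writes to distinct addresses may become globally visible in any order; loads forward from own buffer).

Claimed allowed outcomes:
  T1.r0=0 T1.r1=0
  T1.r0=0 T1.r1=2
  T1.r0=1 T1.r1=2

outcome vector order: (T1.r0,T1.r1)
under PSO → 0/0 0/2 1/0 1/2
PSO∖claimed = {1/0}

missing: T1.r0=1 T1.r1=0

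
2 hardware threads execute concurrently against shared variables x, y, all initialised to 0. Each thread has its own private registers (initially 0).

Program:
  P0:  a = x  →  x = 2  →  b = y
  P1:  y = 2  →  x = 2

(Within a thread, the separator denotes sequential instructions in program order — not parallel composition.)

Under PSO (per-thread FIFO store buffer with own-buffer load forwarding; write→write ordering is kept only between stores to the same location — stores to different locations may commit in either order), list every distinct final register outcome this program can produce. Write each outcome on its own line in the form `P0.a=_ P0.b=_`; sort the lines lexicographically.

P0.a=0 P0.b=0
P0.a=0 P0.b=2
P0.a=2 P0.b=0
P0.a=2 P0.b=2

outcome vector order: (P0.a,P0.b)
|PSO outcomes| = 4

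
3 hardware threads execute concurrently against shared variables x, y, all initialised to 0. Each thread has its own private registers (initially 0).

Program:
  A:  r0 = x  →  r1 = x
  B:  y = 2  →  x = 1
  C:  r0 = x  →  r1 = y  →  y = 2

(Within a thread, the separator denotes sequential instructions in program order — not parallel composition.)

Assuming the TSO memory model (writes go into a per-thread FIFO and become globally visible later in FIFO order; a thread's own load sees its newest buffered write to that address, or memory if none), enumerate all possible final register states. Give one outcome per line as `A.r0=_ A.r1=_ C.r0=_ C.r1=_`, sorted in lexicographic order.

outcome vector order: (A.r0,A.r1,C.r0,C.r1)
|TSO outcomes| = 9

A.r0=0 A.r1=0 C.r0=0 C.r1=0
A.r0=0 A.r1=0 C.r0=0 C.r1=2
A.r0=0 A.r1=0 C.r0=1 C.r1=2
A.r0=0 A.r1=1 C.r0=0 C.r1=0
A.r0=0 A.r1=1 C.r0=0 C.r1=2
A.r0=0 A.r1=1 C.r0=1 C.r1=2
A.r0=1 A.r1=1 C.r0=0 C.r1=0
A.r0=1 A.r1=1 C.r0=0 C.r1=2
A.r0=1 A.r1=1 C.r0=1 C.r1=2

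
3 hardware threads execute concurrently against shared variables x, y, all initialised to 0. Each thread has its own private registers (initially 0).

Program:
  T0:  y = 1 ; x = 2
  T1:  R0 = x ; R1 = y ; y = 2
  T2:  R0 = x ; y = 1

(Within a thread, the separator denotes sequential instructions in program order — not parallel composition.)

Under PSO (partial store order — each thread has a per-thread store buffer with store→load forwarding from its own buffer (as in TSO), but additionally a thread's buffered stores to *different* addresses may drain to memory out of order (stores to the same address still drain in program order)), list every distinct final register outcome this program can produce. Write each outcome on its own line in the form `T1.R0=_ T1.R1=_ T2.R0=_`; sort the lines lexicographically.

outcome vector order: (T1.R0,T1.R1,T2.R0)
|PSO outcomes| = 8

T1.R0=0 T1.R1=0 T2.R0=0
T1.R0=0 T1.R1=0 T2.R0=2
T1.R0=0 T1.R1=1 T2.R0=0
T1.R0=0 T1.R1=1 T2.R0=2
T1.R0=2 T1.R1=0 T2.R0=0
T1.R0=2 T1.R1=0 T2.R0=2
T1.R0=2 T1.R1=1 T2.R0=0
T1.R0=2 T1.R1=1 T2.R0=2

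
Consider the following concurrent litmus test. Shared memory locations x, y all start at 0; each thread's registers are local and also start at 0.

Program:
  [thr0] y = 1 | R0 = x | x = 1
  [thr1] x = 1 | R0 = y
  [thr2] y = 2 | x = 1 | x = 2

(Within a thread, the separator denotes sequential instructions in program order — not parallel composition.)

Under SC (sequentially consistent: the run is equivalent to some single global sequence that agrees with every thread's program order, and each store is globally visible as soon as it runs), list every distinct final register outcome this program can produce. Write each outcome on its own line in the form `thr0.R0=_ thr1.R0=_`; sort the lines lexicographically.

outcome vector order: (thr0.R0,thr1.R0)
|SC outcomes| = 8

thr0.R0=0 thr1.R0=1
thr0.R0=0 thr1.R0=2
thr0.R0=1 thr1.R0=0
thr0.R0=1 thr1.R0=1
thr0.R0=1 thr1.R0=2
thr0.R0=2 thr1.R0=0
thr0.R0=2 thr1.R0=1
thr0.R0=2 thr1.R0=2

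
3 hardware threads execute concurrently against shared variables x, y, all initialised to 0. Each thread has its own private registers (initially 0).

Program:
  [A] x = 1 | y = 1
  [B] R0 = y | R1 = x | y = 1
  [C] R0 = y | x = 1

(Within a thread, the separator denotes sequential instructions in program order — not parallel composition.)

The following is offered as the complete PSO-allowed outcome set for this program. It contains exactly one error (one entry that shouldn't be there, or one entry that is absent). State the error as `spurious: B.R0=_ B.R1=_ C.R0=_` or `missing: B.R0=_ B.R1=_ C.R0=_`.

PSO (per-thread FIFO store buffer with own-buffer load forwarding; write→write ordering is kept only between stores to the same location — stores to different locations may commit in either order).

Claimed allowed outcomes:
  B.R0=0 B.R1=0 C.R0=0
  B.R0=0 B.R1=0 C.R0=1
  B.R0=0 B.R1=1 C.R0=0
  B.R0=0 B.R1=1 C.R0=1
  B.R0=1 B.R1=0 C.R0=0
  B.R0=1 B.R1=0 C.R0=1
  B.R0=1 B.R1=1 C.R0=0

missing: B.R0=1 B.R1=1 C.R0=1

outcome vector order: (B.R0,B.R1,C.R0)
[PSO] allowed = {<0 0 0>, <0 0 1>, <0 1 0>, <0 1 1>, <1 0 0>, <1 0 1>, <1 1 0>, <1 1 1>}
PSO∖claimed = {<1 1 1>}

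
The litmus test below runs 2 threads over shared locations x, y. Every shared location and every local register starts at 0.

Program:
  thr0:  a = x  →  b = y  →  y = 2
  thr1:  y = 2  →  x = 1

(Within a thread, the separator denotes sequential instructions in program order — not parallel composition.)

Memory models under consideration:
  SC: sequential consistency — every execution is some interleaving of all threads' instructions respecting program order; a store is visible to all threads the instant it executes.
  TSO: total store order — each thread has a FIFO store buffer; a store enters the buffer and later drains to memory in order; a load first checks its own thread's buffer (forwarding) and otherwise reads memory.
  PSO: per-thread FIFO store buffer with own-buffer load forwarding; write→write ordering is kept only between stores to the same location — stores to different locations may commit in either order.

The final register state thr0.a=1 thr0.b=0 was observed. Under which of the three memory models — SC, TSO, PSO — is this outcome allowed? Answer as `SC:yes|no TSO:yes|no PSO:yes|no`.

outcome vector order: (thr0.a,thr0.b)
SC (3): (0,0), (0,2), (1,2)
TSO (3): (0,0), (0,2), (1,2)
PSO (4): (0,0), (0,2), (1,0), (1,2)
target (1,0) ∈ {PSO}

SC:no TSO:no PSO:yes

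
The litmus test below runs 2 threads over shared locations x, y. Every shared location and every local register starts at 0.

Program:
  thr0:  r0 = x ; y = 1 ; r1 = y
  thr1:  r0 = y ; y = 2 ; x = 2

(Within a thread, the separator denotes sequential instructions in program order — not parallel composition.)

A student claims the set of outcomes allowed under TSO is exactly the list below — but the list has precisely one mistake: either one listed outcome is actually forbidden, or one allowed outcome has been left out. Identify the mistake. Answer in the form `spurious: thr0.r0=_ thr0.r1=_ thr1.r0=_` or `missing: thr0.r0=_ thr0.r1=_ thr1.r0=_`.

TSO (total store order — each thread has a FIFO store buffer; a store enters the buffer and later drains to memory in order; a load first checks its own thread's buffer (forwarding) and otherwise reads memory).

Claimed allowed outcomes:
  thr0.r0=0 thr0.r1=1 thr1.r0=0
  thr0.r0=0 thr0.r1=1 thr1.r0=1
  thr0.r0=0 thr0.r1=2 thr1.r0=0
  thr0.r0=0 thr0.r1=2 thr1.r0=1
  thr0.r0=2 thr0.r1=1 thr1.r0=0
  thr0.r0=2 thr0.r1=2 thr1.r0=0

outcome vector order: (thr0.r0,thr0.r1,thr1.r0)
TSO: 5 outcomes — {<0 1 0>; <0 1 1>; <0 2 0>; <0 2 1>; <2 1 0>}
claimed∖TSO = {<2 2 0>}

spurious: thr0.r0=2 thr0.r1=2 thr1.r0=0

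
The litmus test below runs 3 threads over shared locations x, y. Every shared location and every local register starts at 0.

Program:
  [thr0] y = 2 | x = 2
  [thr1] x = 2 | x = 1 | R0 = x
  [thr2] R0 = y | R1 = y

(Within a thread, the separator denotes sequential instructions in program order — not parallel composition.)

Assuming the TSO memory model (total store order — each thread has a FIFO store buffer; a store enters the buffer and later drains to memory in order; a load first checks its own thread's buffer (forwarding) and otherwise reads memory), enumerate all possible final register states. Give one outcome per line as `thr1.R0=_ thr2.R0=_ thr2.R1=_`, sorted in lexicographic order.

outcome vector order: (thr1.R0,thr2.R0,thr2.R1)
|TSO outcomes| = 6

thr1.R0=1 thr2.R0=0 thr2.R1=0
thr1.R0=1 thr2.R0=0 thr2.R1=2
thr1.R0=1 thr2.R0=2 thr2.R1=2
thr1.R0=2 thr2.R0=0 thr2.R1=0
thr1.R0=2 thr2.R0=0 thr2.R1=2
thr1.R0=2 thr2.R0=2 thr2.R1=2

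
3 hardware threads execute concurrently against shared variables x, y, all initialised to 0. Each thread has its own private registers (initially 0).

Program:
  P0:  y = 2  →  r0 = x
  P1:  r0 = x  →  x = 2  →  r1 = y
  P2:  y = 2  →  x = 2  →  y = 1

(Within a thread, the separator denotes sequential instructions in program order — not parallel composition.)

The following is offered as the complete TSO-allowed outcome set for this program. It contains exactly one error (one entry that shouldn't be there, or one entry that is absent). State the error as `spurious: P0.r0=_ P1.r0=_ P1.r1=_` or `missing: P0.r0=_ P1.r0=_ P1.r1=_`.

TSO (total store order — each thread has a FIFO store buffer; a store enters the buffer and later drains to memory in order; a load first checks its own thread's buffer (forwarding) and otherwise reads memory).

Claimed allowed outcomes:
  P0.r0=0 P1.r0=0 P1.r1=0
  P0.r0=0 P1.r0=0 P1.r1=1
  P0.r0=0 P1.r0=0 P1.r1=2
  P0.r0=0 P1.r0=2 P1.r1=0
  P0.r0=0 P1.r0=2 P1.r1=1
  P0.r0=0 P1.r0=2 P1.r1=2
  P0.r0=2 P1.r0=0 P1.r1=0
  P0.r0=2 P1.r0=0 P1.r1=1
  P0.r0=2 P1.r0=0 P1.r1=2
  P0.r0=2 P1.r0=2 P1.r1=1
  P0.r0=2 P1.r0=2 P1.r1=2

outcome vector order: (P0.r0,P1.r0,P1.r1)
under TSO → <0 0 0>; <0 0 1>; <0 0 2>; <0 2 1>; <0 2 2>; <2 0 0>; <2 0 1>; <2 0 2>; <2 2 1>; <2 2 2>
claimed∖TSO = {<0 2 0>}

spurious: P0.r0=0 P1.r0=2 P1.r1=0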